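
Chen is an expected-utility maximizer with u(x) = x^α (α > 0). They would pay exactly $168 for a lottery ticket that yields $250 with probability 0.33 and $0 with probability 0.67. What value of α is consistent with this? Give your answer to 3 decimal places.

The lottery's expected utility is 0.33·u(250) + 0.67·u(0) = 0.33·250^α (since u(0) = 0 for α > 0).
Setting u(168) equal to that: 168^α = 0.33·250^α ⇒ (168/250)^α = 0.33.
Taking logs: α·ln(168/250) = ln(0.33), so α = -1.108663 / -0.397497 ≈ 2.789.

α ≈ 2.789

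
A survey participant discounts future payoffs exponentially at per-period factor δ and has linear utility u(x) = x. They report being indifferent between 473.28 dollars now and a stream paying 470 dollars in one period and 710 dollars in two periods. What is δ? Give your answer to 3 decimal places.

The stream is worth 470δ + 710δ² today, so 470δ + 710δ² = 473.28.
So 710δ² + 470δ − 473.28 = 0.
By the quadratic formula (taking the positive root), δ = (−470 + √1565015.20) / 1420 ≈ 0.550.

δ ≈ 0.550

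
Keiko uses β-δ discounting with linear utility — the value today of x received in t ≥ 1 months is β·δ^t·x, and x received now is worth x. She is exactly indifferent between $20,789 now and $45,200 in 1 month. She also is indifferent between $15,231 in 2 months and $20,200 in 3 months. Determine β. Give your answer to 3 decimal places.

β ≈ 0.610

From the later pair, β·δ^2·15231 = β·δ^3·20200; dividing through, δ = 15231/20200 = 0.75401.
Substituting δ into 20789 = β·δ·45200: β = 20789/(34081.248) ≈ 0.610.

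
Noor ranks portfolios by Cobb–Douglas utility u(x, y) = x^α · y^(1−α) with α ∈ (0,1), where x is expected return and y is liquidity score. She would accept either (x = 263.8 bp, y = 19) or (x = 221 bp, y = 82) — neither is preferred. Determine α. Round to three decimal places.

Set the two utilities equal: 263.8^α·19^(1−α) = 221^α·82^(1−α).
Taking logs: α·ln 263.8 + (1−α)·ln 19 = α·ln 221 + (1−α)·ln 82, i.e. α·0.177029 = (1−α)·1.462280.
With A = 0.177029 and B = 1.462280: α·A = (1−α)·B, so α = B/(A+B) = 1.462280/1.639309 ≈ 0.892.

α ≈ 0.892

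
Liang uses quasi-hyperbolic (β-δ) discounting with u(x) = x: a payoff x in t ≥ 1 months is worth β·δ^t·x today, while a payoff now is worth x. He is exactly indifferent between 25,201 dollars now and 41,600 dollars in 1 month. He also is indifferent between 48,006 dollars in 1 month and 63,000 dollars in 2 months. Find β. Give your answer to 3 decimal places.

Both payoffs in the second observation are in the future, so β drops out: δ^1·48006 = δ^2·63000 ⇒ δ = 48006/63000 = 0.76200.
The first indifference: 25201 = β·δ·41600, so β = 25201/(δ·41600) = 25201/(0.76200·41600) ≈ 0.795.

β ≈ 0.795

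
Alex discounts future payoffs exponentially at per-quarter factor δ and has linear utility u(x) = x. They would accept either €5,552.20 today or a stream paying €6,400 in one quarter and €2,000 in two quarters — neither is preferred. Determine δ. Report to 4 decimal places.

δ ≈ 0.7100

Equating present values: 5552.20 = 6400δ + 2000δ².
That is, 2000δ² + 6400δ − 5552.20 = 0, a quadratic in δ.
The positive root is δ = [−6400 + √(6400² + 4·2000·5552.20)] / (2·2000) = (−6400 + 9240.000)/4000 ≈ 0.7100.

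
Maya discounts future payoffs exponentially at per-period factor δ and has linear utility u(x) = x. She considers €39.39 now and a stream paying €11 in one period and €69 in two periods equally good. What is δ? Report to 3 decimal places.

δ ≈ 0.680

The stream is worth 11δ + 69δ² today, so 11δ + 69δ² = 39.39.
Rearranged: 69δ² + 11δ − 39.39 = 0.
The positive root is δ = [−11 + √(11² + 4·69·39.39)] / (2·69) = (−11 + 104.846)/138 ≈ 0.680.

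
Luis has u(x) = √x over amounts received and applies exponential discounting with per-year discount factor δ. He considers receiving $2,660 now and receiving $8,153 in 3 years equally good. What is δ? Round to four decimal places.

δ ≈ 0.8297

The payoff in 3 years is discounted by δ^3, so u(2660) = δ^3·u(8153) and δ^3 = u(2660)/u(8153).
Since u(x) = √x, δ^3 = √(2660/8153) = 0.57119.
Taking the cube root: δ = 0.57119^(1/3) ≈ 0.8297.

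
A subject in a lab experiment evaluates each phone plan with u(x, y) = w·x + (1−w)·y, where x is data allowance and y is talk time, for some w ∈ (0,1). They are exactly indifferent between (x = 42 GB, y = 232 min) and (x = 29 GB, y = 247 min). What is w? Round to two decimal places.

u(42,232) = u(29,247) means w·42 + (1−w)·232 = w·29 + (1−w)·247.
Rearranging, 13·w − 15·(1−w) = 0.
So w/(1−w) = 15/13 = 1.1538, giving w = 15/(13+15) = 0.54.

w = 0.54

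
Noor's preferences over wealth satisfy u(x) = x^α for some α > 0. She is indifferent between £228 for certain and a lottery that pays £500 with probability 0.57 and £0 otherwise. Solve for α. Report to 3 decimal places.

EU(lottery) = 0.57·500^α + 0.43·0 = 0.57·500^α.
Equating: 228^α = 0.57·500^α, i.e. 0.4560^α = 0.57.
Taking logs: α·ln(228/500) = ln(0.57), so α = -0.562119 / -0.785262 ≈ 0.716.

α ≈ 0.716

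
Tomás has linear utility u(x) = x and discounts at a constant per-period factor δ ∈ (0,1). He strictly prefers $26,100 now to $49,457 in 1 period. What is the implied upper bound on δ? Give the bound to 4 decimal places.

δ < 0.5277

The preference means 26100 > δ·49457.
So δ < 26100/49457 = 0.52773.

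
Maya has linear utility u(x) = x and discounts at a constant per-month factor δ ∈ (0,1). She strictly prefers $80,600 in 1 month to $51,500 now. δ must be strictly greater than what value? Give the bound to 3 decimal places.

δ > 0.639

The preference means 51500 < δ·80600.
So δ > 51500/80600 = 0.63896.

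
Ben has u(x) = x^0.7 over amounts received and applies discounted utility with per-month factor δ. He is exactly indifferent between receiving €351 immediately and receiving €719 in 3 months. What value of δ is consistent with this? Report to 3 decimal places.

δ ≈ 0.846

Indifference means u(351) = δ^3 · u(719), so δ^3 = u(351)/u(719).
With u(x) = x^0.7: δ^3 = 351^0.7/719^0.7 = (351/719)^0.7 = 0.60535.
So δ = 0.60535^(1/3) ≈ 0.846.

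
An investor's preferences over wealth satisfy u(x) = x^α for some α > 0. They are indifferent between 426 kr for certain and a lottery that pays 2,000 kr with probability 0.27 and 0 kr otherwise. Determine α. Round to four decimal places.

Since u(0) = 0, the lottery's EU is 0.27·2000^α.
Indifference: 426^α = 0.27·2000^α, so (426/2000)^α = 0.27.
Taking logs: α·ln(426/2000) = ln(0.27), so α = -1.3093333 / -1.5464631 ≈ 0.8467.

α ≈ 0.8467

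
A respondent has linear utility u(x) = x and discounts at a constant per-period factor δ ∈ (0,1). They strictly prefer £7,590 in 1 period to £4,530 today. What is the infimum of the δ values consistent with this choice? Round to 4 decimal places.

δ > 0.5968

The preference means 4530 < δ·7590.
Dividing through by 7590 gives δ > 0.59684.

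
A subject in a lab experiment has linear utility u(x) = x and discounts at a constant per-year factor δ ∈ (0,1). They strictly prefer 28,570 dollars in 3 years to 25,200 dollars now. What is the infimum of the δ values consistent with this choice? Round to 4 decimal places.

Under u(x) = x this choice says 25200 < δ^3·28570.
Hence δ^3 > 25200/28570 = 0.88204, and x ↦ x^(1/3) is increasing on (0,∞).
δ > (25200/28570)^(1/3) ≈ 0.9590.

δ > 0.9590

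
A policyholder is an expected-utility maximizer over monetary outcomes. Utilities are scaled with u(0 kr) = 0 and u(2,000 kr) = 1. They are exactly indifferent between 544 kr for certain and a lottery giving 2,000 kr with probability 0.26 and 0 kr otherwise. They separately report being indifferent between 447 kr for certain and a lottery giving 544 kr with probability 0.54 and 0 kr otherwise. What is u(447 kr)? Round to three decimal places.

From the first indifference, u(544 kr) = 0.26·u(2,000 kr) + 0.74·u(0 kr) = 0.26·1 + 0.74·0 = 0.26.
The second indifference gives u(447 kr) = 0.54·u(544 kr) + 0.46·u(0 kr) = 0.54·0.26 + 0.46·0.00 = 0.1404.

0.140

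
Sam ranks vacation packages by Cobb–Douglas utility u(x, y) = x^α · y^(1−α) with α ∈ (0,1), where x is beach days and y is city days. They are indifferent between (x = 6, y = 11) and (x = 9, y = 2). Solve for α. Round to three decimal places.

α ≈ 0.808

The Cobb–Douglas utilities coincide, so 6^α·11^(1−α) = 9^α·2^(1−α).
Taking logs: α·ln 6 + (1−α)·ln 11 = α·ln 9 + (1−α)·ln 2, i.e. α·-0.405465 = (1−α)·-1.704748.
So α/(1−α) = (-1.704748)/(-0.405465) = 4.204427, and α = 4.204427/5.204427 ≈ 0.808.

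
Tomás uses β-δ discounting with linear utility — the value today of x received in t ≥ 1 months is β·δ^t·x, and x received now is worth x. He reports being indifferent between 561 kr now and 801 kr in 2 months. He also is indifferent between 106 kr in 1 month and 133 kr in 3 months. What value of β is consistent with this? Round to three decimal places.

Both payoffs in the second observation are in the future, so β drops out: δ^1·106 = δ^3·133 ⇒ δ^2 = 106/133 = 0.79699, so δ = 0.89274.
Substituting δ into 561 = β·δ^2·801: β = 561/(638.391) ≈ 0.879.

β ≈ 0.879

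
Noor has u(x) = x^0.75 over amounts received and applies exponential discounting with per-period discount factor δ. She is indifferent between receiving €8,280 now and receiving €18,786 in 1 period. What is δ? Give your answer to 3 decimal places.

Indifference means u(8280) = δ · u(18786), so δ = u(8280)/u(18786).
Since u(x) = x^0.75, δ = (8280/18786)^0.75 = 0.44075^0.75 = 0.54094.

δ ≈ 0.541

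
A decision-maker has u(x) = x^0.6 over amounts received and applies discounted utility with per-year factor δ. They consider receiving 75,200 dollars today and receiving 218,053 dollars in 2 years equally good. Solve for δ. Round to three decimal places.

Equating discounted utilities: u(75200) = δ^2·u(218053) ⇒ δ^2 = u(75200)/u(218053).
With u(x) = x^0.6: δ^2 = 75200^0.6/218053^0.6 = (75200/218053)^0.6 = 0.52795.
Taking the square root: δ = 0.52795^(1/2) ≈ 0.727.

δ ≈ 0.727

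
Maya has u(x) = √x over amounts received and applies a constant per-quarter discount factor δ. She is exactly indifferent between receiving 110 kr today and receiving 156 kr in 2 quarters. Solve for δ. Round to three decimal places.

δ ≈ 0.916

Indifference means u(110) = δ^2 · u(156), so δ^2 = u(110)/u(156).
With u(x) = √x: δ^2 = √110/√156 = √(110/156) = 0.83972.
So δ = 0.83972^(1/2) ≈ 0.916.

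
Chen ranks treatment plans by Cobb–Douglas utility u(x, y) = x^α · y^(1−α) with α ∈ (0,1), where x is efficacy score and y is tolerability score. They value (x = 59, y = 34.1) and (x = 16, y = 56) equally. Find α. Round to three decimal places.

α ≈ 0.275

Indifference: 59^α · 34.1^(1−α) = 16^α · 56^(1−α).
Rearrange to (59/16)^α = (56/34.1)^(1−α) and take logs: α·1.304949 = (1−α)·0.496054.
Thus α·(1.801003) = 0.496054, so α = 0.496054/1.801003 ≈ 0.275.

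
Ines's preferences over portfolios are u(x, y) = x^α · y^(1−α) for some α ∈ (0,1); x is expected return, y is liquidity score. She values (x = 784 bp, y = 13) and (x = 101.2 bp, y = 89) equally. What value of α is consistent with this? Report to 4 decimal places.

Set the two utilities equal: 784^α·13^(1−α) = 101.2^α·89^(1−α).
(784/101.2)^α = (89/13)^(1−α); take logs: α·ln(784/101.2) = (1−α)·ln(89/13), i.e. α·2.0473103 = (1−α)·1.9236870.
Thus α·(3.9709973) = 1.9236870, so α = 1.9236870/3.9709973 ≈ 0.4844.

α ≈ 0.4844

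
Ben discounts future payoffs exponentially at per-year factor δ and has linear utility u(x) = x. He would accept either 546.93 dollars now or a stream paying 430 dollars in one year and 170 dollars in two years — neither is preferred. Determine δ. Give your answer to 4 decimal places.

The stream is worth 430δ + 170δ² today, so 430δ + 170δ² = 546.93.
So 170δ² + 430δ − 546.93 = 0.
The positive root is δ = [−430 + √(430² + 4·170·546.93)] / (2·170) = (−430 + 746.199)/340 ≈ 0.9300.

δ ≈ 0.9300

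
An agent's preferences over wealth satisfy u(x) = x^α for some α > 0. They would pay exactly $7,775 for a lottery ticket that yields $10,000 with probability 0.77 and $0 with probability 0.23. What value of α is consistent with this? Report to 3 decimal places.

Since u(0) = 0, the lottery's EU is 0.77·10000^α.
Setting u(7775) equal to that: 7775^α = 0.77·10000^α ⇒ (7775/10000)^α = 0.77.
α = ln(0.77) / ln(7775/10000) = -0.261365/-0.251672 ≈ 1.039.

α ≈ 1.039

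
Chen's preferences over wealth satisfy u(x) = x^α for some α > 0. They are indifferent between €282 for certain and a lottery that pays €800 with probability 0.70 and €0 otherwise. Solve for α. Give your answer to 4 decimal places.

Since u(0) = 0, the lottery's EU is 0.70·800^α.
Setting u(282) equal to that: 282^α = 0.70·800^α ⇒ (282/800)^α = 0.70.
α = ln(0.70) / ln(282/800) = -0.3566749/-1.0427047 ≈ 0.3421.

α ≈ 0.3421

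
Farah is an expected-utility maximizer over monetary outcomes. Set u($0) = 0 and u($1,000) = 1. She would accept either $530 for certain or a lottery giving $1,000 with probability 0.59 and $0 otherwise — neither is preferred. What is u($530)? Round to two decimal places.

0.59

u($530) equals the lottery's expected utility: 0.59·1 + 0.41·0 = 0.59.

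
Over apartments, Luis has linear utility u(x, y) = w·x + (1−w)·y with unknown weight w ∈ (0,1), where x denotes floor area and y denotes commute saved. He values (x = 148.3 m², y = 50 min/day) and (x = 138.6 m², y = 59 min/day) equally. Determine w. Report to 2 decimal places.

w = 0.48

Indifference: w·148.3 + (1−w)·50 = w·138.6 + (1−w)·59.
w·(148.3−138.6) = (1−w)·(59−50), i.e. w·9.7 = (1−w)·9.
The marginal rate of substitution is 9/9.7, so w = 9/(9.7+9) = 0.48.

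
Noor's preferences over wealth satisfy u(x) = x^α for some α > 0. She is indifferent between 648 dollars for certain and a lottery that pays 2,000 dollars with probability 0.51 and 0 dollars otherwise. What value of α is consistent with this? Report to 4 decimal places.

α ≈ 0.5975

Since u(0) = 0, the lottery's EU is 0.51·2000^α.
Setting u(648) equal to that: 648^α = 0.51·2000^α ⇒ (648/2000)^α = 0.51.
Taking logs: α·ln(648/2000) = ln(0.51), so α = -0.6733446 / -1.1270118 ≈ 0.5975.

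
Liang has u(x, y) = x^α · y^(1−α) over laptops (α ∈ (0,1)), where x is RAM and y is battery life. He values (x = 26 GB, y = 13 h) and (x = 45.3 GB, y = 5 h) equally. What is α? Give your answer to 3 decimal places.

Set the two utilities equal: 26^α·13^(1−α) = 45.3^α·5^(1−α).
Taking logs: α·ln 26 + (1−α)·ln 13 = α·ln 45.3 + (1−α)·ln 5, i.e. α·-0.555210 = (1−α)·-0.955511.
So α/(1−α) = (-0.955511)/(-0.555210) = 1.720990, and α = 1.720990/2.720990 ≈ 0.632.

α ≈ 0.632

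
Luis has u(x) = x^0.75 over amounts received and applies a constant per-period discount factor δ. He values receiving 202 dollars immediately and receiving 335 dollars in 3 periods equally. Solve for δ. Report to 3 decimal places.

δ ≈ 0.881

Equating discounted utilities: u(202) = δ^3·u(335) ⇒ δ^3 = u(202)/u(335).
With u(x) = x^0.75: δ^3 = 202^0.75/335^0.75 = (202/335)^0.75 = 0.68427.
Hence δ = (0.68427)^(1/3) = 0.88120.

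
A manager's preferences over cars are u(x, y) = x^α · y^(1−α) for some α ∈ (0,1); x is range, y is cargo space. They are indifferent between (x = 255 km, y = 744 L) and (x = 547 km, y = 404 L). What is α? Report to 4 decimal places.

α ≈ 0.4445

Indifference: 255^α · 744^(1−α) = 547^α · 404^(1−α).
Taking logs: α·ln 255 + (1−α)·ln 744 = α·ln 547 + (1−α)·ln 404, i.e. α·-0.7631853 = (1−α)·-0.6106262.
With A = -0.7631853 and B = -0.6106262: α·A = (1−α)·B, so α = B/(A+B) = -0.6106262/-1.3738115 ≈ 0.4445.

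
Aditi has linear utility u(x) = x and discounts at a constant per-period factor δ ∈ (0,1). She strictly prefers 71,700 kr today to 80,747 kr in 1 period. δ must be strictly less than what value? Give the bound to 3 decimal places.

Under u(x) = x this choice says 71700 > δ·80747.
Dividing through by 80747 gives δ < 0.88796.

δ < 0.888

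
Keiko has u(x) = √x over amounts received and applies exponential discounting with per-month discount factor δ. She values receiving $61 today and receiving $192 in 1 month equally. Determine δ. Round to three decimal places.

δ ≈ 0.564

Equating discounted utilities: u(61) = δ·u(192) ⇒ δ = u(61)/u(192).
Since u(x) = √x, δ = √(61/192) = 0.56366.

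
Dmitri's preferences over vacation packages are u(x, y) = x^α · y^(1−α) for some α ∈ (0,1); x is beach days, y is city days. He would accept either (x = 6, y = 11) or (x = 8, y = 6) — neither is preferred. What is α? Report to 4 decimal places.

Set the two utilities equal: 6^α·11^(1−α) = 8^α·6^(1−α).
Rearrange to (6/8)^α = (6/11)^(1−α) and take logs: α·-0.2876821 = (1−α)·-0.6061358.
So α/(1−α) = (-0.6061358)/(-0.2876821) = 2.1069639, and α = 2.1069639/3.1069639 ≈ 0.6781.

α ≈ 0.6781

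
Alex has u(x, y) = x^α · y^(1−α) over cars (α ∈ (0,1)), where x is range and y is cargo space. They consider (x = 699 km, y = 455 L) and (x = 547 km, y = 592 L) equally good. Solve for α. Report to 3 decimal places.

α ≈ 0.518

Set the two utilities equal: 699^α·455^(1−α) = 547^α·592^(1−α).
Taking logs: α·ln 699 + (1−α)·ln 455 = α·ln 547 + (1−α)·ln 592, i.e. α·0.245202 = (1−α)·0.263209.
Thus α·(0.508411) = 0.263209, so α = 0.263209/0.508411 ≈ 0.518.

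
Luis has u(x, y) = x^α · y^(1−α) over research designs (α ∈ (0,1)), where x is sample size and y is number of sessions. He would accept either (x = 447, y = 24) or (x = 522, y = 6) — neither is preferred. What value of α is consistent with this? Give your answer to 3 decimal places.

α ≈ 0.899

Indifference: 447^α · 24^(1−α) = 522^α · 6^(1−α).
(447/522)^α = (6/24)^(1−α); take logs: α·ln(447/522) = (1−α)·ln(6/24), i.e. α·-0.155109 = (1−α)·-1.386294.
With A = -0.155109 and B = -1.386294: α·A = (1−α)·B, so α = B/(A+B) = -1.386294/-1.541403 ≈ 0.899.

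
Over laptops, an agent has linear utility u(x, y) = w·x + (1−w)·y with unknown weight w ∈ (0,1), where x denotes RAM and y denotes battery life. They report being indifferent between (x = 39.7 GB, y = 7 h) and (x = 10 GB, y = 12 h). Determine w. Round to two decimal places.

w = 0.14

u(39.7,7) = u(10,12) means w·39.7 + (1−w)·7 = w·10 + (1−w)·12.
w·(39.7−10) = (1−w)·(12−7), i.e. w·29.7 = (1−w)·5.
So w/(1−w) = 5/29.7 = 0.1684, giving w = 5/(29.7+5) = 0.14.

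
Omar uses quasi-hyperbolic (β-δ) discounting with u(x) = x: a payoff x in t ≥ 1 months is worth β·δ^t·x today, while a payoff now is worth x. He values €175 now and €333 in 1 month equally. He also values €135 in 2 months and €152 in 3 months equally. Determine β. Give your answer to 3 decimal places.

Both payoffs in the second observation are in the future, so β drops out: δ^2·135 = δ^3·152 ⇒ δ = 135/152 = 0.88816.
Now use the now-vs-future pair: 175 = β·δ·333 gives β = 175/(0.88816·333) ≈ 0.592.

β ≈ 0.592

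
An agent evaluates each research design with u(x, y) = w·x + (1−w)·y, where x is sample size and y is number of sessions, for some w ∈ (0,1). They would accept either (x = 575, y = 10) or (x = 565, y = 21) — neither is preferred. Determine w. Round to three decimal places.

u(575,10) = u(565,21) means w·575 + (1−w)·10 = w·565 + (1−w)·21.
Collecting terms: w·10 = (1−w)·11.
The marginal rate of substitution is 11/10, so w = 11/(10+11) = 0.524.

w = 0.524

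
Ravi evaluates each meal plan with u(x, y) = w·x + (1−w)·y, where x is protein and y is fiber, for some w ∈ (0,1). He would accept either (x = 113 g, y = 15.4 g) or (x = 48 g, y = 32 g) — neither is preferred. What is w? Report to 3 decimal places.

Indifference: w·113 + (1−w)·15.4 = w·48 + (1−w)·32.
w·(113−48) = (1−w)·(32−15.4), i.e. w·65 = (1−w)·16.6.
Hence w = 16.6/(65+16.6) = 16.6/81.6 = 0.203.

w = 0.203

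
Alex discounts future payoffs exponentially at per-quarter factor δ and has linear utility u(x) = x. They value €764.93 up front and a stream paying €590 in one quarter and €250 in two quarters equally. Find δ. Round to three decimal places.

Present value of the stream is 590·δ + 250·δ². Indifference gives 590δ + 250δ² = 764.93.
That is, 250δ² + 590δ − 764.93 = 0, a quadratic in δ.
By the quadratic formula (taking the positive root), δ = (−590 + √1113030.00) / 500 ≈ 0.930.

δ ≈ 0.930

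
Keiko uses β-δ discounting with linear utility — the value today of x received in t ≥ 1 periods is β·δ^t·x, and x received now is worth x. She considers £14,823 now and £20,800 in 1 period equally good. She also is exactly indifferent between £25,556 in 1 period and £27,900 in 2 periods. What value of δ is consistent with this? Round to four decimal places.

δ ≈ 0.9160

The second indifference involves only future payoffs, so β cancels: β·δ^1·25556 = β·δ^2·27900, giving δ = 25556/27900 = 0.91599.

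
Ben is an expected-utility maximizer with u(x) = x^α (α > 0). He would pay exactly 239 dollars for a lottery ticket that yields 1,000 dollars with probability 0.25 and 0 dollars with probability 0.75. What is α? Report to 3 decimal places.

α ≈ 0.969

Since u(0) = 0, the lottery's EU is 0.25·1000^α.
Equating: 239^α = 0.25·1000^α, i.e. 0.2390^α = 0.25.
Take logs: α = ln 0.25 / ln(239/1000) ≈ 0.96856.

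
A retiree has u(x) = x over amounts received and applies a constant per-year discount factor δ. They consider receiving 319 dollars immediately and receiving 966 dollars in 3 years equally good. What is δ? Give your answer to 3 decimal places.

The payoff in 3 years is discounted by δ^3, so u(319) = δ^3·u(966) and δ^3 = u(319)/u(966).
With u(x) = x: δ^3 = 319/966 = 0.33023.
So δ = 0.33023^(1/3) ≈ 0.691.

δ ≈ 0.691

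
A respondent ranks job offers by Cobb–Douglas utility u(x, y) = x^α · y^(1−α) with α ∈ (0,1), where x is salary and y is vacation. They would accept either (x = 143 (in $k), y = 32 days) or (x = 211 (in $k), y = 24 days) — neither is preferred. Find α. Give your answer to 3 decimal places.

The Cobb–Douglas utilities coincide, so 143^α·32^(1−α) = 211^α·24^(1−α).
Taking logs: α·ln 143 + (1−α)·ln 32 = α·ln 211 + (1−α)·ln 24, i.e. α·-0.389014 = (1−α)·-0.287682.
So α/(1−α) = (-0.287682)/(-0.389014) = 0.739516, and α = 0.739516/1.739516 ≈ 0.425.

α ≈ 0.425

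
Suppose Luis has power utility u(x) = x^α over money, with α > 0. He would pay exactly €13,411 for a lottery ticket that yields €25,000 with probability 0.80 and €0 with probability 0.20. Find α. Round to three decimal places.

α ≈ 0.358

Since u(0) = 0, the lottery's EU is 0.80·25000^α.
Indifference: 13411^α = 0.80·25000^α, so (13411/25000)^α = 0.80.
α = ln(0.80) / ln(13411/25000) = -0.223144/-0.622801 ≈ 0.358.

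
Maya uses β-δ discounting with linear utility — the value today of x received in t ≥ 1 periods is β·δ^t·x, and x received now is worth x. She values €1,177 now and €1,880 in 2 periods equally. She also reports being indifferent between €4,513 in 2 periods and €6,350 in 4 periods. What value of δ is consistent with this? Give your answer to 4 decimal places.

δ ≈ 0.8430

Both payoffs in the second observation are in the future, so β drops out: δ^2·4513 = δ^4·6350 ⇒ δ^2 = 4513/6350 = 0.71071, so δ = 0.84304.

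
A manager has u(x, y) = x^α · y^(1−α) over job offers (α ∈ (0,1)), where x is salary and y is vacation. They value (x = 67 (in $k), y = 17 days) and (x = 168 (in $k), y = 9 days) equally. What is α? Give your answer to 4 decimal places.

α ≈ 0.4089

Set the two utilities equal: 67^α·17^(1−α) = 168^α·9^(1−α).
(67/168)^α = (9/17)^(1−α); take logs: α·ln(67/168) = (1−α)·ln(9/17), i.e. α·-0.9192714 = (1−α)·-0.6359888.
Thus α·(-1.5552602) = -0.6359888, so α = -0.6359888/-1.5552602 ≈ 0.4089.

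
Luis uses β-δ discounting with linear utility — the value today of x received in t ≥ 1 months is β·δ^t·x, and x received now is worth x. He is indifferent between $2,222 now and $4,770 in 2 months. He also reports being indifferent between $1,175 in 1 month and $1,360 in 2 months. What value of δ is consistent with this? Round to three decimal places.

Both payoffs in the second observation are in the future, so β drops out: δ^1·1175 = δ^2·1360 ⇒ δ = 1175/1360 = 0.86397.

δ ≈ 0.864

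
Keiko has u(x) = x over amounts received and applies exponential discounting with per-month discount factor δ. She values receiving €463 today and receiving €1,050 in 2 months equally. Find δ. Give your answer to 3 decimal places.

δ ≈ 0.664

The payoff in 2 months is discounted by δ^2, so u(463) = δ^2·u(1050) and δ^2 = u(463)/u(1050).
With u(x) = x: δ^2 = 463/1050 = 0.44095.
So δ = 0.44095^(1/2) ≈ 0.664.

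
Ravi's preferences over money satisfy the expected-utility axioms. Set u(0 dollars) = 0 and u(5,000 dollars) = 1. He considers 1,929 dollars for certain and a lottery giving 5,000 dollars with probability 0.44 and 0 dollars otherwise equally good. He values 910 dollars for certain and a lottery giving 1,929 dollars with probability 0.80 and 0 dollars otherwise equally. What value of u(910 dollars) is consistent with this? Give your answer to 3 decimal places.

0.352

From the first indifference, u(1,929 dollars) = 0.44·u(5,000 dollars) + 0.56·u(0 dollars) = 0.44·1 + 0.56·0 = 0.44.
The second indifference gives u(910 dollars) = 0.80·u(1,929 dollars) + 0.20·u(0 dollars) = 0.80·0.44 + 0.20·0.00 = 0.3520.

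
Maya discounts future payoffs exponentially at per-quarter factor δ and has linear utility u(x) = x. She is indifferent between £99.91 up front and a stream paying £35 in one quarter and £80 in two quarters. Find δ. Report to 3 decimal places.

Equating present values: 99.91 = 35δ + 80δ².
That is, 80δ² + 35δ − 99.91 = 0, a quadratic in δ.
δ = (−35 + √(35² + 4·80·99.91)) / (2·80) = (−35 + √33196.20) / 160 ≈ 0.920.

δ ≈ 0.920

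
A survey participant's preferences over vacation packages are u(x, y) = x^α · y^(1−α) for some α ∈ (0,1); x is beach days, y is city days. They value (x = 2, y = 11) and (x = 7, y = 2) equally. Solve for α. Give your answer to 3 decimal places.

The Cobb–Douglas utilities coincide, so 2^α·11^(1−α) = 7^α·2^(1−α).
Rearrange to (2/7)^α = (2/11)^(1−α) and take logs: α·-1.252763 = (1−α)·-1.704748.
So α/(1−α) = (-1.704748)/(-1.252763) = 1.360791, and α = 1.360791/2.360791 ≈ 0.576.

α ≈ 0.576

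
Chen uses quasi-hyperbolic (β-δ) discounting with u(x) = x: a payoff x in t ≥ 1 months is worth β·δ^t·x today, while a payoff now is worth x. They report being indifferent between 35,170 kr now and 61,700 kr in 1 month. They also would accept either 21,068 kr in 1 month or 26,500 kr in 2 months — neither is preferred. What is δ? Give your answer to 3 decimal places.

The second indifference involves only future payoffs, so β cancels: β·δ^1·21068 = β·δ^2·26500, giving δ = 21068/26500 = 0.79502.

δ ≈ 0.795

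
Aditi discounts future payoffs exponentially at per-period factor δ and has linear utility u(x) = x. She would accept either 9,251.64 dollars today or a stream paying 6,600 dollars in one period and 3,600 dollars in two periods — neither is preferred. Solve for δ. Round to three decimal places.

δ ≈ 0.930

Equating present values: 9251.64 = 6600δ + 3600δ².
Rearranged: 3600δ² + 6600δ − 9251.64 = 0.
δ = (−6600 + √(6600² + 4·3600·9251.64)) / (2·3600) = (−6600 + √176783616.00) / 7200 ≈ 0.930.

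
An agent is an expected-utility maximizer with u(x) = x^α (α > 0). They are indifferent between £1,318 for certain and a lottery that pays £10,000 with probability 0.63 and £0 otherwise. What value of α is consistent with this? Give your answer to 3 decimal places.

α ≈ 0.228

The lottery's expected utility is 0.63·u(10000) + 0.37·u(0) = 0.63·10000^α (since u(0) = 0 for α > 0).
Setting u(1318) equal to that: 1318^α = 0.63·10000^α ⇒ (1318/10000)^α = 0.63.
Taking logs: α·ln(1318/10000) = ln(0.63), so α = -0.462035 / -2.026470 ≈ 0.228.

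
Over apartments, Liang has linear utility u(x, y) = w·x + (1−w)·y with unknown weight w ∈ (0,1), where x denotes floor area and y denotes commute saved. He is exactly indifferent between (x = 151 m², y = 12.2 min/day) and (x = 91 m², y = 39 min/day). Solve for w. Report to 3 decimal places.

w = 0.309

Equating utilities: w·151 + (1−w)·12.2 = w·91 + (1−w)·39.
w·(151−91) = (1−w)·(39−12.2), i.e. w·60 = (1−w)·26.8.
The marginal rate of substitution is 26.8/60, so w = 26.8/(60+26.8) = 0.309.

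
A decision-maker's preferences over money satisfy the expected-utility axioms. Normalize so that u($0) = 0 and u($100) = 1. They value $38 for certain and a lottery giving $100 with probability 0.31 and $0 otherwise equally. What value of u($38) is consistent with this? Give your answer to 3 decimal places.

By the standard-gamble method, u($38) is just the indifference probability on the best outcome: 0.31.

0.310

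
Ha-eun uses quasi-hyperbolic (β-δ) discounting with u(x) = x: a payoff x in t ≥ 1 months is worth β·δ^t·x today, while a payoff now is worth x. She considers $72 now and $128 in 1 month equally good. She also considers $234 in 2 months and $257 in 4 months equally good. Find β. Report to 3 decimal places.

From the later pair, β·δ^2·234 = β·δ^4·257; dividing through, δ^2 = 234/257 = 0.91051, so δ = 0.95420.
Now use the now-vs-future pair: 72 = β·δ·128 gives β = 72/(0.95420·128) ≈ 0.589.

β ≈ 0.589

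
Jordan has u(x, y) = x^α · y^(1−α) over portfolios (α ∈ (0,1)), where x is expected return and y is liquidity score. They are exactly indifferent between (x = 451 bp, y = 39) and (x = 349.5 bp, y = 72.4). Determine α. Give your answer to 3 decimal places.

α ≈ 0.708

The Cobb–Douglas utilities coincide, so 451^α·39^(1−α) = 349.5^α·72.4^(1−α).
Taking logs: α·ln 451 + (1−α)·ln 39 = α·ln 349.5 + (1−α)·ln 72.4, i.e. α·0.254964 = (1−α)·0.618645.
Thus α·(0.873609) = 0.618645, so α = 0.618645/0.873609 ≈ 0.708.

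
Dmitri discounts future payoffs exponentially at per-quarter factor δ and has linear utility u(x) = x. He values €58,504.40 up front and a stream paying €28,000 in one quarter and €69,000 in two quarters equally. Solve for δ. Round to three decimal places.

δ ≈ 0.740

The stream is worth 28000δ + 69000δ² today, so 28000δ + 69000δ² = 58504.40.
Rearranged: 69000δ² + 28000δ − 58504.40 = 0.
δ = (−28000 + √(28000² + 4·69000·58504.40)) / (2·69000) = (−28000 + √16931214400.00) / 138000 ≈ 0.740.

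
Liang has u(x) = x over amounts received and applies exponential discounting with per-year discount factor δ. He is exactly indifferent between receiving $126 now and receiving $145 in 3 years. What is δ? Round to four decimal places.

δ ≈ 0.9543

Indifference means u(126) = δ^3 · u(145), so δ^3 = u(126)/u(145).
With u(x) = x: δ^3 = 126/145 = 0.86897.
Taking the cube root: δ = 0.86897^(1/3) ≈ 0.9543.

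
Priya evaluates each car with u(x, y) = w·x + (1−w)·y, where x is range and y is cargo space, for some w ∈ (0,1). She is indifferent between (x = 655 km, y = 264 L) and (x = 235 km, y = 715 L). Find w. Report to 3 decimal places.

w = 0.518

u(655,264) = u(235,715) means w·655 + (1−w)·264 = w·235 + (1−w)·715.
w·(655−235) = (1−w)·(715−264), i.e. w·420 = (1−w)·451.
Hence w = 451/(420+451) = 451/871 = 0.518.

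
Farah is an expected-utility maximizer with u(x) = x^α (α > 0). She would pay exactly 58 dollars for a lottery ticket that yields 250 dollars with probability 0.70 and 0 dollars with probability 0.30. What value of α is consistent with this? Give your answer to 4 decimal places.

α ≈ 0.2441

Since u(0) = 0, the lottery's EU is 0.70·250^α.
Setting u(58) equal to that: 58^α = 0.70·250^α ⇒ (58/250)^α = 0.70.
α = ln(0.70) / ln(58/250) = -0.3566749/-1.4610179 ≈ 0.2441.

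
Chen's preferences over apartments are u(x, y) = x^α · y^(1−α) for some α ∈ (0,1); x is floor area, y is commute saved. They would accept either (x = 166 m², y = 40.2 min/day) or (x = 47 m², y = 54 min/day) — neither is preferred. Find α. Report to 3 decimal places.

The Cobb–Douglas utilities coincide, so 166^α·40.2^(1−α) = 47^α·54^(1−α).
(166/47)^α = (54/40.2)^(1−α); take logs: α·ln(166/47) = (1−α)·ln(54/40.2), i.e. α·1.261840 = (1−α)·0.295117.
Thus α·(1.556957) = 0.295117, so α = 0.295117/1.556957 ≈ 0.190.

α ≈ 0.190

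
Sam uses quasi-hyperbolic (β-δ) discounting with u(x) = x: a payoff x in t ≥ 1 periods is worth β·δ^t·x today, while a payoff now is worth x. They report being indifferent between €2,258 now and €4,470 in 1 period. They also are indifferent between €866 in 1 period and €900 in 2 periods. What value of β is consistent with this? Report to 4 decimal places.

β ≈ 0.5250

The second indifference involves only future payoffs, so β cancels: β·δ^1·866 = β·δ^2·900, giving δ = 866/900 = 0.96222.
The first indifference: 2258 = β·δ·4470, so β = 2258/(δ·4470) = 2258/(0.96222·4470) ≈ 0.5250.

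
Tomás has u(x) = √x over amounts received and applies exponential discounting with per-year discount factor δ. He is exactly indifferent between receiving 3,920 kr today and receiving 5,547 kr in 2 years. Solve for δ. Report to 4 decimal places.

δ ≈ 0.9169

Indifference means u(3920) = δ^2 · u(5547), so δ^2 = u(3920)/u(5547).
With u(x) = √x: δ^2 = √3920/√5547 = √(3920/5547) = 0.84065.
Taking the square root: δ = 0.84065^(1/2) ≈ 0.9169.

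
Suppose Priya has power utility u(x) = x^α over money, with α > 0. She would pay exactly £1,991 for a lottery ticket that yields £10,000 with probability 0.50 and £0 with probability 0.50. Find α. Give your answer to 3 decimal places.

The lottery's expected utility is 0.50·u(10000) + 0.50·u(0) = 0.50·10000^α (since u(0) = 0 for α > 0).
Indifference: 1991^α = 0.50·10000^α, so (1991/10000)^α = 0.50.
Take logs: α = ln 0.50 / ln(1991/10000) ≈ 0.42947.

α ≈ 0.429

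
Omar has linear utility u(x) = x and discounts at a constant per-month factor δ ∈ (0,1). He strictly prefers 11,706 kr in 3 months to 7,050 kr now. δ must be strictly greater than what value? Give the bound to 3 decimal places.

δ > 0.844

Under u(x) = x this choice says 7050 < δ^3·11706.
Hence δ^3 > 7050/11706 = 0.60226, and x ↦ x^(1/3) is increasing on (0,∞).
δ > (7050/11706)^(1/3) ≈ 0.844.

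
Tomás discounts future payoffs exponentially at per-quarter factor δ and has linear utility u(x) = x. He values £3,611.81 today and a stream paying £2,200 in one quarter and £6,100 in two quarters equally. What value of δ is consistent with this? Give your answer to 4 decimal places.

Present value of the stream is 2200·δ + 6100·δ². Indifference gives 2200δ + 6100δ² = 3611.81.
Rearranged: 6100δ² + 2200δ − 3611.81 = 0.
By the quadratic formula (taking the positive root), δ = (−2200 + √92968164.00) / 12200 ≈ 0.6100.

δ ≈ 0.6100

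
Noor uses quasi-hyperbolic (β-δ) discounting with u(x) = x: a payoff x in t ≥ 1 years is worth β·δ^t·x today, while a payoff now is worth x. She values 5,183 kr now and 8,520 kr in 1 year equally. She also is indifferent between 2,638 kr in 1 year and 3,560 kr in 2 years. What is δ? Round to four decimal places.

From the later pair, β·δ^1·2638 = β·δ^2·3560; dividing through, δ = 2638/3560 = 0.74101.

δ ≈ 0.7410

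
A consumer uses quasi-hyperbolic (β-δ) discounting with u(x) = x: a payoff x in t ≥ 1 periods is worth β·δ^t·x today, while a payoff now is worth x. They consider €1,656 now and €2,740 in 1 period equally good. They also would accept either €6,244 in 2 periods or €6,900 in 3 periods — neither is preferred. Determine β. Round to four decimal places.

β ≈ 0.6679

The second indifference involves only future payoffs, so β cancels: β·δ^2·6244 = β·δ^3·6900, giving δ = 6244/6900 = 0.90493.
Now use the now-vs-future pair: 1656 = β·δ·2740 gives β = 1656/(0.90493·2740) ≈ 0.6679.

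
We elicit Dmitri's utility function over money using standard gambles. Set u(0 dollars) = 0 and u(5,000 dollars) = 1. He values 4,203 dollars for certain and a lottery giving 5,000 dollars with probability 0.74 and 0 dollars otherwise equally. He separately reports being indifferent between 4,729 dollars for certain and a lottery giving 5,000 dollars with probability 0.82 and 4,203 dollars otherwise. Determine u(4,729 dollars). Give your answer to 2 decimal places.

0.95

From the first indifference, u(4,203 dollars) = 0.74·u(5,000 dollars) + 0.26·u(0 dollars) = 0.74·1 + 0.26·0 = 0.74.
The second indifference gives u(4,729 dollars) = 0.82·u(5,000 dollars) + 0.18·u(4,203 dollars) = 0.82·1.00 + 0.18·0.74 = 0.9532.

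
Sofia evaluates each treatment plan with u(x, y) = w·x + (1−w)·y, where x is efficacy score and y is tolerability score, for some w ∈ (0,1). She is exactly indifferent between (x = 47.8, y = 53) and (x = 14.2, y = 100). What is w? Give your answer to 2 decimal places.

w = 0.58

u(47.8,53) = u(14.2,100) means w·47.8 + (1−w)·53 = w·14.2 + (1−w)·100.
w·(47.8−14.2) = (1−w)·(100−53), i.e. w·33.6 = (1−w)·47.
So w/(1−w) = 47/33.6 = 1.3988, giving w = 47/(33.6+47) = 0.58.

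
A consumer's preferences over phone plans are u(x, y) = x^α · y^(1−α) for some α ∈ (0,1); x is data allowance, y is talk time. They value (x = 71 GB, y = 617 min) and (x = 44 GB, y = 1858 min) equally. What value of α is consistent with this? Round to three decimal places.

The Cobb–Douglas utilities coincide, so 71^α·617^(1−α) = 44^α·1858^(1−α).
(71/44)^α = (1858/617)^(1−α); take logs: α·ln(71/44) = (1−α)·ln(1858/617), i.e. α·0.478490 = (1−α)·1.102387.
So α/(1−α) = (1.102387)/(0.478490) = 2.303887, and α = 2.303887/3.303887 ≈ 0.697.

α ≈ 0.697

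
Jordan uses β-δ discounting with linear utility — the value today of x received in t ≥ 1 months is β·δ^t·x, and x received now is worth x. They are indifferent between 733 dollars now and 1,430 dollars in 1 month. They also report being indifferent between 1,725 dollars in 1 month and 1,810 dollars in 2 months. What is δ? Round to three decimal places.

δ ≈ 0.953

From the later pair, β·δ^1·1725 = β·δ^2·1810; dividing through, δ = 1725/1810 = 0.95304.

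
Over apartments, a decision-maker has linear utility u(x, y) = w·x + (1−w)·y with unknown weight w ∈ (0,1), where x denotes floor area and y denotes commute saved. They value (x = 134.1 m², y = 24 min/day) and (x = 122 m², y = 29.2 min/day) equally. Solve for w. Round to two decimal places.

w = 0.30

Equating utilities: w·134.1 + (1−w)·24 = w·122 + (1−w)·29.2.
Rearranging, 12.1·w − 5.2·(1−w) = 0.
So w/(1−w) = 5.2/12.1 = 0.4298, giving w = 5.2/(12.1+5.2) = 0.30.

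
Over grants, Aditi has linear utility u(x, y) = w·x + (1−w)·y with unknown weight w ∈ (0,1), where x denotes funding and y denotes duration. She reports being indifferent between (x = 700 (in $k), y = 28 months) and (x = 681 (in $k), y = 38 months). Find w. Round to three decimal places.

w = 0.345

Indifference: w·700 + (1−w)·28 = w·681 + (1−w)·38.
w·(700−681) = (1−w)·(38−28), i.e. w·19 = (1−w)·10.
Hence w = 10/(19+10) = 10/29 = 0.345.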